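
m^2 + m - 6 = (m - 2)*(m + 3)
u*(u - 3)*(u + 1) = u^3 - 2*u^2 - 3*u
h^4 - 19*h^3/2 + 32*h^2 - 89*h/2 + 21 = (h - 7/2)*(h - 3)*(h - 2)*(h - 1)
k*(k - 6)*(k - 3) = k^3 - 9*k^2 + 18*k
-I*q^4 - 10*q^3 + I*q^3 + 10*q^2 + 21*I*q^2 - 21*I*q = q*(q - 7*I)*(q - 3*I)*(-I*q + I)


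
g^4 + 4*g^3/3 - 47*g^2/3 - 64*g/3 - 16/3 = (g - 4)*(g + 1/3)*(g + 1)*(g + 4)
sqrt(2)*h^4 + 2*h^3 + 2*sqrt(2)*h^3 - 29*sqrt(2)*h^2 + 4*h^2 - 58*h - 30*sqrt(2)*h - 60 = (h - 5)*(h + 6)*(h + sqrt(2))*(sqrt(2)*h + sqrt(2))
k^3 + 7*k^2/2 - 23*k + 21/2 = (k - 3)*(k - 1/2)*(k + 7)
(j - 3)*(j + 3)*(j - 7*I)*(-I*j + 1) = -I*j^4 - 6*j^3 + 2*I*j^2 + 54*j + 63*I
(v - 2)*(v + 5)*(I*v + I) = I*v^3 + 4*I*v^2 - 7*I*v - 10*I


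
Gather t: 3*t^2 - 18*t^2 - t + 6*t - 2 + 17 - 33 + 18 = -15*t^2 + 5*t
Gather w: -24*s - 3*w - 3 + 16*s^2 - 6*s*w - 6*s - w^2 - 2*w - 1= 16*s^2 - 30*s - w^2 + w*(-6*s - 5) - 4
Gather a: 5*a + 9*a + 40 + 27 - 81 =14*a - 14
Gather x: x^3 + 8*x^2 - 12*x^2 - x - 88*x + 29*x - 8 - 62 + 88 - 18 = x^3 - 4*x^2 - 60*x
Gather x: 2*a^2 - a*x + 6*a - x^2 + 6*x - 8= 2*a^2 + 6*a - x^2 + x*(6 - a) - 8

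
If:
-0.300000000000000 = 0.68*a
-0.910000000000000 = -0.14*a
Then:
No Solution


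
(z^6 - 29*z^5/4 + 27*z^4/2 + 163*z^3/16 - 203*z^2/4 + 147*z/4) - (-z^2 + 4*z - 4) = z^6 - 29*z^5/4 + 27*z^4/2 + 163*z^3/16 - 199*z^2/4 + 131*z/4 + 4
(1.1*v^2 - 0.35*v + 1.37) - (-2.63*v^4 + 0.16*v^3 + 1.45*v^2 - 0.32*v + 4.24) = 2.63*v^4 - 0.16*v^3 - 0.35*v^2 - 0.03*v - 2.87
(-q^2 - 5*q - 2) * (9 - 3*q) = 3*q^3 + 6*q^2 - 39*q - 18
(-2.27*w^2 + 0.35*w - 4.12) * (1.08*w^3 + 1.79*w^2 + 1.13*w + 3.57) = -2.4516*w^5 - 3.6853*w^4 - 6.3882*w^3 - 15.0832*w^2 - 3.4061*w - 14.7084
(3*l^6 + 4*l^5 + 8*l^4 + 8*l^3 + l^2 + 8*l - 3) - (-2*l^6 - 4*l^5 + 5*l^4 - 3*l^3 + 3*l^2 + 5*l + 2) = 5*l^6 + 8*l^5 + 3*l^4 + 11*l^3 - 2*l^2 + 3*l - 5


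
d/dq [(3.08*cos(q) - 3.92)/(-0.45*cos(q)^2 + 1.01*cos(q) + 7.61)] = (-1.386*cos(q)^2 + 3.528*cos(q) - 27.398)*sin(q)/(0.2025*cos(q)^4 - 0.909*cos(q)^3 - 5.8289*cos(q)^2 + 15.3722*cos(q) + 57.9121)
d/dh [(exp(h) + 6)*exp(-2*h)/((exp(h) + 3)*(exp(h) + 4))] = (-3*exp(3*h) - 38*exp(2*h) - 138*exp(h) - 144)*exp(-2*h)/(exp(4*h) + 14*exp(3*h) + 73*exp(2*h) + 168*exp(h) + 144)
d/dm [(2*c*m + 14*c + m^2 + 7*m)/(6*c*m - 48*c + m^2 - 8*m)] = ((2*c + 2*m + 7)*(6*c*m - 48*c + m^2 - 8*m) - 2*(3*c + m - 4)*(2*c*m + 14*c + m^2 + 7*m))/(6*c*m - 48*c + m^2 - 8*m)^2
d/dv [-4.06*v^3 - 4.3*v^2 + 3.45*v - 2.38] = -12.18*v^2 - 8.6*v + 3.45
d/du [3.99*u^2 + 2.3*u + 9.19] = 7.98*u + 2.3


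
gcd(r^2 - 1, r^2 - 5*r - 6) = r + 1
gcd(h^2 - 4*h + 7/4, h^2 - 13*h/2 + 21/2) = h - 7/2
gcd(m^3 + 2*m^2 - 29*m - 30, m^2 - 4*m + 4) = 1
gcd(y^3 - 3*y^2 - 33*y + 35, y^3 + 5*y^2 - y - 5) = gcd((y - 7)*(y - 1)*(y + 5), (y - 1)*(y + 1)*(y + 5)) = y^2 + 4*y - 5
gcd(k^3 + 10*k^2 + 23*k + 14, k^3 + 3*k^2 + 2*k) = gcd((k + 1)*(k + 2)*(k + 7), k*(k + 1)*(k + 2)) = k^2 + 3*k + 2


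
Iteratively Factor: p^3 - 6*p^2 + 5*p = (p)*(p^2 - 6*p + 5) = p*(p - 1)*(p - 5)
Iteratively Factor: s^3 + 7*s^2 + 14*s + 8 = (s + 2)*(s^2 + 5*s + 4) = (s + 2)*(s + 4)*(s + 1)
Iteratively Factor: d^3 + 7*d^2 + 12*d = (d + 3)*(d^2 + 4*d) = d*(d + 3)*(d + 4)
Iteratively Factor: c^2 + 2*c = (c + 2)*(c)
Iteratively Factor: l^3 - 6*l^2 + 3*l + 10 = (l - 5)*(l^2 - l - 2) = (l - 5)*(l - 2)*(l + 1)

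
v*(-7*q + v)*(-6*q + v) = 42*q^2*v - 13*q*v^2 + v^3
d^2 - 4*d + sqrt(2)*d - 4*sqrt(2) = (d - 4)*(d + sqrt(2))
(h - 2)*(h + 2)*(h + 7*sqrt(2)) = h^3 + 7*sqrt(2)*h^2 - 4*h - 28*sqrt(2)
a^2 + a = a*(a + 1)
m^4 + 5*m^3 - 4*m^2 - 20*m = m*(m - 2)*(m + 2)*(m + 5)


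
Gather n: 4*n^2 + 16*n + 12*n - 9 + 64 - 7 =4*n^2 + 28*n + 48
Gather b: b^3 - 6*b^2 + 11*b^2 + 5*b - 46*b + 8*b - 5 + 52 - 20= b^3 + 5*b^2 - 33*b + 27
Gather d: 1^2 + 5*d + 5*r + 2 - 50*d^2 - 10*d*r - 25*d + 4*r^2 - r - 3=-50*d^2 + d*(-10*r - 20) + 4*r^2 + 4*r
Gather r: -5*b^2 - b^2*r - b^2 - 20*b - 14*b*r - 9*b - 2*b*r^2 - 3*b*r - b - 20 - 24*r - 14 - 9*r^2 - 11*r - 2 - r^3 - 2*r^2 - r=-6*b^2 - 30*b - r^3 + r^2*(-2*b - 11) + r*(-b^2 - 17*b - 36) - 36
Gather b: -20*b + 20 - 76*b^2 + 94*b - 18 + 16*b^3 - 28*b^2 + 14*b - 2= 16*b^3 - 104*b^2 + 88*b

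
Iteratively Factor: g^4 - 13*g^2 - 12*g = (g + 3)*(g^3 - 3*g^2 - 4*g) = (g + 1)*(g + 3)*(g^2 - 4*g) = g*(g + 1)*(g + 3)*(g - 4)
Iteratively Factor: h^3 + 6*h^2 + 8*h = (h + 2)*(h^2 + 4*h) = (h + 2)*(h + 4)*(h)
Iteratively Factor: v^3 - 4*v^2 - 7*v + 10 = (v - 1)*(v^2 - 3*v - 10) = (v - 1)*(v + 2)*(v - 5)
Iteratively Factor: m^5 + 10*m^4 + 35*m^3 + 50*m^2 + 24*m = (m)*(m^4 + 10*m^3 + 35*m^2 + 50*m + 24) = m*(m + 2)*(m^3 + 8*m^2 + 19*m + 12) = m*(m + 1)*(m + 2)*(m^2 + 7*m + 12) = m*(m + 1)*(m + 2)*(m + 3)*(m + 4)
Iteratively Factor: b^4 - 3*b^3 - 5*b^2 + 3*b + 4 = (b + 1)*(b^3 - 4*b^2 - b + 4) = (b - 1)*(b + 1)*(b^2 - 3*b - 4) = (b - 1)*(b + 1)^2*(b - 4)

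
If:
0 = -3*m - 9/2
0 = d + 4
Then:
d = -4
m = -3/2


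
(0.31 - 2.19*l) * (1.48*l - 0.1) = -3.2412*l^2 + 0.6778*l - 0.031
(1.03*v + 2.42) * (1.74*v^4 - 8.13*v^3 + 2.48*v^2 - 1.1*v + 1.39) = 1.7922*v^5 - 4.1631*v^4 - 17.1202*v^3 + 4.8686*v^2 - 1.2303*v + 3.3638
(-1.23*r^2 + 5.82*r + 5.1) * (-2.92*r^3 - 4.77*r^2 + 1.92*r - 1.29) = 3.5916*r^5 - 11.1273*r^4 - 45.015*r^3 - 11.5659*r^2 + 2.2842*r - 6.579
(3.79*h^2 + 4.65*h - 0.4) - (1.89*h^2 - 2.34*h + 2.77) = 1.9*h^2 + 6.99*h - 3.17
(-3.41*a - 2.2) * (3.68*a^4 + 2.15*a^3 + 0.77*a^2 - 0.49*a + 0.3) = -12.5488*a^5 - 15.4275*a^4 - 7.3557*a^3 - 0.0231000000000001*a^2 + 0.0550000000000002*a - 0.66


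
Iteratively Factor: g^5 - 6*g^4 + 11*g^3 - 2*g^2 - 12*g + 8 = (g - 1)*(g^4 - 5*g^3 + 6*g^2 + 4*g - 8) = (g - 2)*(g - 1)*(g^3 - 3*g^2 + 4) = (g - 2)^2*(g - 1)*(g^2 - g - 2) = (g - 2)^2*(g - 1)*(g + 1)*(g - 2)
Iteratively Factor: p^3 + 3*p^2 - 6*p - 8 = (p + 4)*(p^2 - p - 2) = (p + 1)*(p + 4)*(p - 2)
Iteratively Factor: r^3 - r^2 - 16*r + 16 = (r - 4)*(r^2 + 3*r - 4) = (r - 4)*(r + 4)*(r - 1)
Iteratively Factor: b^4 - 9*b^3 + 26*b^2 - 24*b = (b)*(b^3 - 9*b^2 + 26*b - 24) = b*(b - 4)*(b^2 - 5*b + 6) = b*(b - 4)*(b - 2)*(b - 3)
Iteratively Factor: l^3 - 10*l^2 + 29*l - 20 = (l - 5)*(l^2 - 5*l + 4) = (l - 5)*(l - 4)*(l - 1)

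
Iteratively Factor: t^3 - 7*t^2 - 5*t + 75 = (t - 5)*(t^2 - 2*t - 15) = (t - 5)*(t + 3)*(t - 5)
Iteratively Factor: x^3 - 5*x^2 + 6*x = (x - 2)*(x^2 - 3*x) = x*(x - 2)*(x - 3)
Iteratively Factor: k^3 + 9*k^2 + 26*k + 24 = (k + 4)*(k^2 + 5*k + 6) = (k + 3)*(k + 4)*(k + 2)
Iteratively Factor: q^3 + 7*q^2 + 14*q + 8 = (q + 4)*(q^2 + 3*q + 2) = (q + 2)*(q + 4)*(q + 1)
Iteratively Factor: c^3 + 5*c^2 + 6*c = (c + 3)*(c^2 + 2*c) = c*(c + 3)*(c + 2)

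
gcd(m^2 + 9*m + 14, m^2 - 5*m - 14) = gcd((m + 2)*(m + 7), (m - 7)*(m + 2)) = m + 2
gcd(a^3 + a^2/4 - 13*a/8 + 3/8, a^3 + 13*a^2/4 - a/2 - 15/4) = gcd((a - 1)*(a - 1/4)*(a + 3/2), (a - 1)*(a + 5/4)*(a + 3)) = a - 1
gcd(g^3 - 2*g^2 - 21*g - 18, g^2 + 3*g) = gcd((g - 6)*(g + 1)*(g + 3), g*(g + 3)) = g + 3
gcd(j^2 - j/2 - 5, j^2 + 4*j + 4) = j + 2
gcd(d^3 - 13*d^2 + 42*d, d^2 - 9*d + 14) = d - 7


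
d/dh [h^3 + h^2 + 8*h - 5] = 3*h^2 + 2*h + 8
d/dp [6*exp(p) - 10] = 6*exp(p)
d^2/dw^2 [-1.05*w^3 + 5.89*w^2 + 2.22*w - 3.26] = 11.78 - 6.3*w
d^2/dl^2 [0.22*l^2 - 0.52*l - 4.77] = 0.440000000000000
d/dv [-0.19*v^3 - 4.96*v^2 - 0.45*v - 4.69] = -0.57*v^2 - 9.92*v - 0.45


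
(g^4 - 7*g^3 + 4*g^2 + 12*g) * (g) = g^5 - 7*g^4 + 4*g^3 + 12*g^2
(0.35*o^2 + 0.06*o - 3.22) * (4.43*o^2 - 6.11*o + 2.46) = 1.5505*o^4 - 1.8727*o^3 - 13.7702*o^2 + 19.8218*o - 7.9212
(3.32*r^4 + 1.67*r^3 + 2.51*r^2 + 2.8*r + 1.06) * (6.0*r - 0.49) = 19.92*r^5 + 8.3932*r^4 + 14.2417*r^3 + 15.5701*r^2 + 4.988*r - 0.5194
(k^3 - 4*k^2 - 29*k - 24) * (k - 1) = k^4 - 5*k^3 - 25*k^2 + 5*k + 24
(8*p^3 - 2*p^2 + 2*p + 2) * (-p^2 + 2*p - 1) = -8*p^5 + 18*p^4 - 14*p^3 + 4*p^2 + 2*p - 2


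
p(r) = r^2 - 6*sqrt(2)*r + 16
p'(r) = 2*r - 6*sqrt(2)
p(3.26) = -1.03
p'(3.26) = -1.97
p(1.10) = 7.88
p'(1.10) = -6.29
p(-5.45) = 91.95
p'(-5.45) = -19.39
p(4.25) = -2.00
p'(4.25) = 0.01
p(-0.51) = 20.59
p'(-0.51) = -9.51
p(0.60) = 11.27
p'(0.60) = -7.29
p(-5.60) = 94.88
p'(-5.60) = -19.69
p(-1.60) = 32.14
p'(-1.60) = -11.69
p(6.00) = 1.09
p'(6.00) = 3.51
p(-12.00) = 261.82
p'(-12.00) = -32.49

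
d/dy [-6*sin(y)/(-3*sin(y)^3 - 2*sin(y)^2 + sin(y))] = -12*(3*sin(y) + 1)*cos(y)/(3*sin(y)^2 + 2*sin(y) - 1)^2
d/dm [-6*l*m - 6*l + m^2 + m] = -6*l + 2*m + 1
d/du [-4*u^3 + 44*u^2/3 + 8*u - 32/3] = -12*u^2 + 88*u/3 + 8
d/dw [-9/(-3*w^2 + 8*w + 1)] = 18*(4 - 3*w)/(-3*w^2 + 8*w + 1)^2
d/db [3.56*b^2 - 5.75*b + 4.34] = 7.12*b - 5.75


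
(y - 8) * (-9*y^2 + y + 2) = -9*y^3 + 73*y^2 - 6*y - 16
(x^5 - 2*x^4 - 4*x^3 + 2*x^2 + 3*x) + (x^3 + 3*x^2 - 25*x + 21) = x^5 - 2*x^4 - 3*x^3 + 5*x^2 - 22*x + 21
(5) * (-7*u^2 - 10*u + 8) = -35*u^2 - 50*u + 40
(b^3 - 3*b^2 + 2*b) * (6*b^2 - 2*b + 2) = 6*b^5 - 20*b^4 + 20*b^3 - 10*b^2 + 4*b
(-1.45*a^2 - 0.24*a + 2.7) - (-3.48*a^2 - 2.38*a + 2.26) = 2.03*a^2 + 2.14*a + 0.44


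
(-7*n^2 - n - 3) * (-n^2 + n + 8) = 7*n^4 - 6*n^3 - 54*n^2 - 11*n - 24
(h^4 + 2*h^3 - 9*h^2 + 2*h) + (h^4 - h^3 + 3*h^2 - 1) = 2*h^4 + h^3 - 6*h^2 + 2*h - 1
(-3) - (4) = -7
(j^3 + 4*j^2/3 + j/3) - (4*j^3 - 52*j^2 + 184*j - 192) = -3*j^3 + 160*j^2/3 - 551*j/3 + 192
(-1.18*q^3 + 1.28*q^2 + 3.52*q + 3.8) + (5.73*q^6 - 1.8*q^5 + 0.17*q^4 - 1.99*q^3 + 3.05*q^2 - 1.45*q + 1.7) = 5.73*q^6 - 1.8*q^5 + 0.17*q^4 - 3.17*q^3 + 4.33*q^2 + 2.07*q + 5.5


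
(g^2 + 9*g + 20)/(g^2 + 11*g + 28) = (g + 5)/(g + 7)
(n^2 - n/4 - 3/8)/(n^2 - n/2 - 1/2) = (n - 3/4)/(n - 1)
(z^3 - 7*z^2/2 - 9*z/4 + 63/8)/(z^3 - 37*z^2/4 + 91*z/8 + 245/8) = (4*z^2 - 9)/(4*z^2 - 23*z - 35)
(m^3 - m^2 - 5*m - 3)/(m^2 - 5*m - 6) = (m^2 - 2*m - 3)/(m - 6)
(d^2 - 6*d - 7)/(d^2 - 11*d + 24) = (d^2 - 6*d - 7)/(d^2 - 11*d + 24)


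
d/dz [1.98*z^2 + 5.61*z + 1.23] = 3.96*z + 5.61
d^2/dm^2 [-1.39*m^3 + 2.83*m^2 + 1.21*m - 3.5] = 5.66 - 8.34*m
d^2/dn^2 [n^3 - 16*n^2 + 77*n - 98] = 6*n - 32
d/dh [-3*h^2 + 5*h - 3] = 5 - 6*h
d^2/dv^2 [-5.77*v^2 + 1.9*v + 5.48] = -11.5400000000000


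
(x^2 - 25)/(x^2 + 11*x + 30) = (x - 5)/(x + 6)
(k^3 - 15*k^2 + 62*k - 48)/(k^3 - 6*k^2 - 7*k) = (-k^3 + 15*k^2 - 62*k + 48)/(k*(-k^2 + 6*k + 7))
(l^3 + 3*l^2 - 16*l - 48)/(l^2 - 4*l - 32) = (l^2 - l - 12)/(l - 8)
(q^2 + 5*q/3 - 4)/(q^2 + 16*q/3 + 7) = (3*q - 4)/(3*q + 7)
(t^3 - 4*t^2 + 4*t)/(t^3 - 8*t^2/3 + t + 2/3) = 3*t*(t - 2)/(3*t^2 - 2*t - 1)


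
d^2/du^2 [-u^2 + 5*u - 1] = -2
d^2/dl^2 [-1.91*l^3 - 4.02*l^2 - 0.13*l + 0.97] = -11.46*l - 8.04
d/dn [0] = 0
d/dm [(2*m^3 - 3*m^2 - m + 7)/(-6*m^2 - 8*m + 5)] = (-12*m^4 - 32*m^3 + 48*m^2 + 54*m + 51)/(36*m^4 + 96*m^3 + 4*m^2 - 80*m + 25)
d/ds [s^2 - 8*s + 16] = 2*s - 8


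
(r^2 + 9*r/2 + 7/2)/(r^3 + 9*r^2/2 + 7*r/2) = 1/r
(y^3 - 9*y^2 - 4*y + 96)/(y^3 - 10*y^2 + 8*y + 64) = (y + 3)/(y + 2)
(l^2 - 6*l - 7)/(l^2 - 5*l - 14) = (l + 1)/(l + 2)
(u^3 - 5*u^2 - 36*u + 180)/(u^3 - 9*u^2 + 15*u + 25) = (u^2 - 36)/(u^2 - 4*u - 5)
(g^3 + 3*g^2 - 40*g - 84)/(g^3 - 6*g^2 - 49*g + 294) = (g + 2)/(g - 7)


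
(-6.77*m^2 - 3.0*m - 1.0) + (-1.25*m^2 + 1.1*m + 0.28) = -8.02*m^2 - 1.9*m - 0.72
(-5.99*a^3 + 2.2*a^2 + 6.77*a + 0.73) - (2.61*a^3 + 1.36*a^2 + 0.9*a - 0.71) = -8.6*a^3 + 0.84*a^2 + 5.87*a + 1.44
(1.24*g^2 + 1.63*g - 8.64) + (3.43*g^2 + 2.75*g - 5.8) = 4.67*g^2 + 4.38*g - 14.44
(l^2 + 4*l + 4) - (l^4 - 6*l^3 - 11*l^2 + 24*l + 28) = -l^4 + 6*l^3 + 12*l^2 - 20*l - 24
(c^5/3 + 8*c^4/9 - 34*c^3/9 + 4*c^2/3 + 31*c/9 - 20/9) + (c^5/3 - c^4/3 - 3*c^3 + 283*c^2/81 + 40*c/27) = 2*c^5/3 + 5*c^4/9 - 61*c^3/9 + 391*c^2/81 + 133*c/27 - 20/9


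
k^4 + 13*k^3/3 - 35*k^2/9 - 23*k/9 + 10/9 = (k - 1)*(k - 1/3)*(k + 2/3)*(k + 5)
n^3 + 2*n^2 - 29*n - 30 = (n - 5)*(n + 1)*(n + 6)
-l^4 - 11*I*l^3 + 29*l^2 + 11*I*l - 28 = (l + 4*I)*(l + 7*I)*(I*l - I)*(I*l + I)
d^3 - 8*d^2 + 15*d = d*(d - 5)*(d - 3)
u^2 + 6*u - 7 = (u - 1)*(u + 7)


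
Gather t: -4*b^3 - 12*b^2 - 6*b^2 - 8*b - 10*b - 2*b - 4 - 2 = -4*b^3 - 18*b^2 - 20*b - 6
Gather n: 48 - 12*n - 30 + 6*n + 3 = 21 - 6*n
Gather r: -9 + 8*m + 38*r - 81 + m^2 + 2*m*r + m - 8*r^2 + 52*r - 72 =m^2 + 9*m - 8*r^2 + r*(2*m + 90) - 162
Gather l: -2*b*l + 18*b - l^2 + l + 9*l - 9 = 18*b - l^2 + l*(10 - 2*b) - 9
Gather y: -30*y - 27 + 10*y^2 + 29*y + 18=10*y^2 - y - 9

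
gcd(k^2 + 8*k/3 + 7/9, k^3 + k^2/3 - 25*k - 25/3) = k + 1/3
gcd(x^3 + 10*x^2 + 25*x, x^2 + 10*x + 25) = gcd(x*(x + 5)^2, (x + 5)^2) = x^2 + 10*x + 25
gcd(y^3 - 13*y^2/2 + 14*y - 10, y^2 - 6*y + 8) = y - 2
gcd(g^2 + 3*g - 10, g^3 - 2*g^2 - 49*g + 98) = g - 2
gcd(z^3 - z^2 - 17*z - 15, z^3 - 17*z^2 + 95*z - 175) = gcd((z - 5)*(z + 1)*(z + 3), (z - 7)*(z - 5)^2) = z - 5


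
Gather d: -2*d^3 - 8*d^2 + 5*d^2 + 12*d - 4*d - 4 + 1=-2*d^3 - 3*d^2 + 8*d - 3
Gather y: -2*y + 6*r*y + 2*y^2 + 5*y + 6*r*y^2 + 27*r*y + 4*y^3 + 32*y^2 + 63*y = 4*y^3 + y^2*(6*r + 34) + y*(33*r + 66)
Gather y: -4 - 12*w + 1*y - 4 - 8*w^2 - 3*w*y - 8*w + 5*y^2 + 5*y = -8*w^2 - 20*w + 5*y^2 + y*(6 - 3*w) - 8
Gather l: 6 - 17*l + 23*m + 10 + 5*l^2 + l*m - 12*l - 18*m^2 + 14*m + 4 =5*l^2 + l*(m - 29) - 18*m^2 + 37*m + 20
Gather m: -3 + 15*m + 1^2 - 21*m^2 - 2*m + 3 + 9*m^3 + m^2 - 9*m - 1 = 9*m^3 - 20*m^2 + 4*m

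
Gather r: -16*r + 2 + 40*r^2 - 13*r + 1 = 40*r^2 - 29*r + 3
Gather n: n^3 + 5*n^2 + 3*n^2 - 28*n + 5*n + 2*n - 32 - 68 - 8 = n^3 + 8*n^2 - 21*n - 108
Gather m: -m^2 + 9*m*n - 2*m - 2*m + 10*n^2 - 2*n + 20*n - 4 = -m^2 + m*(9*n - 4) + 10*n^2 + 18*n - 4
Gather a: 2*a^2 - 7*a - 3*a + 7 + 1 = 2*a^2 - 10*a + 8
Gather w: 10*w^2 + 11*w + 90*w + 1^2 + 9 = 10*w^2 + 101*w + 10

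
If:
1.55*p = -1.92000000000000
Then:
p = -1.24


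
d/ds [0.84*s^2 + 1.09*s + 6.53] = 1.68*s + 1.09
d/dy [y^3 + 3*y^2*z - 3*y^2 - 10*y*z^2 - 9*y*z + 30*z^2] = 3*y^2 + 6*y*z - 6*y - 10*z^2 - 9*z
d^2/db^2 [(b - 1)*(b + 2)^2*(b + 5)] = 12*b^2 + 48*b + 30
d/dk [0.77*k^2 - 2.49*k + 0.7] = 1.54*k - 2.49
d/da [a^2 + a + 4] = 2*a + 1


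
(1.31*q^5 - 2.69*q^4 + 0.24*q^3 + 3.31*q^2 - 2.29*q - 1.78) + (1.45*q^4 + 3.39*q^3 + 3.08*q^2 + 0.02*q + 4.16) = 1.31*q^5 - 1.24*q^4 + 3.63*q^3 + 6.39*q^2 - 2.27*q + 2.38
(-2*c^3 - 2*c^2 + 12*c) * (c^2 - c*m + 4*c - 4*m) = -2*c^5 + 2*c^4*m - 10*c^4 + 10*c^3*m + 4*c^3 - 4*c^2*m + 48*c^2 - 48*c*m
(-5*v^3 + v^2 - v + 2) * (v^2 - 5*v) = -5*v^5 + 26*v^4 - 6*v^3 + 7*v^2 - 10*v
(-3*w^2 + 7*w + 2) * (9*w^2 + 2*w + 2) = -27*w^4 + 57*w^3 + 26*w^2 + 18*w + 4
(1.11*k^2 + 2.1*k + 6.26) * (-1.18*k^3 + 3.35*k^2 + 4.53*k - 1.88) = -1.3098*k^5 + 1.2405*k^4 + 4.6765*k^3 + 28.3972*k^2 + 24.4098*k - 11.7688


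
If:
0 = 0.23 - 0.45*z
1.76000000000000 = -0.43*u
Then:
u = -4.09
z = 0.51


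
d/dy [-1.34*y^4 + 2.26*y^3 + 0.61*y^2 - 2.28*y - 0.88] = -5.36*y^3 + 6.78*y^2 + 1.22*y - 2.28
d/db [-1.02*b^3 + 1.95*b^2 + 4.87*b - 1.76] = -3.06*b^2 + 3.9*b + 4.87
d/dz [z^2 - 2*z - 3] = 2*z - 2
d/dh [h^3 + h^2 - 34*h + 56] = 3*h^2 + 2*h - 34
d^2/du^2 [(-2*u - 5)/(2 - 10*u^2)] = 5*(10*u^3 + 75*u^2 + 6*u + 5)/(125*u^6 - 75*u^4 + 15*u^2 - 1)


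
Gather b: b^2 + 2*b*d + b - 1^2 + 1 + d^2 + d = b^2 + b*(2*d + 1) + d^2 + d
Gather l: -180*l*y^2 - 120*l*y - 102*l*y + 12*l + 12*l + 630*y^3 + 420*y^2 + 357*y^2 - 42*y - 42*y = l*(-180*y^2 - 222*y + 24) + 630*y^3 + 777*y^2 - 84*y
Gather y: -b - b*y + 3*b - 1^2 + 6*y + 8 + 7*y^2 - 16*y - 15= 2*b + 7*y^2 + y*(-b - 10) - 8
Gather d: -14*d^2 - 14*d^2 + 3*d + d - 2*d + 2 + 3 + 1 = -28*d^2 + 2*d + 6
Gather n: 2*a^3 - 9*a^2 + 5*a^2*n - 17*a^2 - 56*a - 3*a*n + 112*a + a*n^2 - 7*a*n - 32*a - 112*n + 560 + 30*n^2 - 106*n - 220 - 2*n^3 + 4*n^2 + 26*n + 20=2*a^3 - 26*a^2 + 24*a - 2*n^3 + n^2*(a + 34) + n*(5*a^2 - 10*a - 192) + 360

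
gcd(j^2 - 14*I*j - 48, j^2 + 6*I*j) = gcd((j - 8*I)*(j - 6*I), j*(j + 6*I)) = 1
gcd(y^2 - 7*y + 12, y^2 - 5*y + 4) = y - 4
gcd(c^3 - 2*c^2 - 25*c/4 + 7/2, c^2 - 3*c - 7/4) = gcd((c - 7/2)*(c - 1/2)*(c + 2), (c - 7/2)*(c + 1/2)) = c - 7/2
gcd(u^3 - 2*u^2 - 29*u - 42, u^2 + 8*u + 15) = u + 3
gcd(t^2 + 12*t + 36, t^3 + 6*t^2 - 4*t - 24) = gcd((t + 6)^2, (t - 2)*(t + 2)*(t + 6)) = t + 6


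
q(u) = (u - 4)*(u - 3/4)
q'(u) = 2*u - 19/4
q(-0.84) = 7.70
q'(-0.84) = -6.43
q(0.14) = 2.35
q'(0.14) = -4.47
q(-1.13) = 9.64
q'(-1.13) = -7.01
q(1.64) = -2.10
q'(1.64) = -1.47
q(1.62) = -2.07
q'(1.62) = -1.51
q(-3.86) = 36.23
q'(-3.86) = -12.47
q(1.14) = -1.12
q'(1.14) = -2.47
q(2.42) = -2.64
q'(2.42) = 0.09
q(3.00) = -2.25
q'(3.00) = 1.25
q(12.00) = 90.00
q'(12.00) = 19.25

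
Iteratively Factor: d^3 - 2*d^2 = (d)*(d^2 - 2*d) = d*(d - 2)*(d)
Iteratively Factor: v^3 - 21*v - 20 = (v + 4)*(v^2 - 4*v - 5) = (v - 5)*(v + 4)*(v + 1)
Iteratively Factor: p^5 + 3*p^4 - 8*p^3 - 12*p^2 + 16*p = (p - 1)*(p^4 + 4*p^3 - 4*p^2 - 16*p) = (p - 1)*(p + 4)*(p^3 - 4*p) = p*(p - 1)*(p + 4)*(p^2 - 4) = p*(p - 1)*(p + 2)*(p + 4)*(p - 2)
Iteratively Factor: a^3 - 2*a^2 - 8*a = (a + 2)*(a^2 - 4*a) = a*(a + 2)*(a - 4)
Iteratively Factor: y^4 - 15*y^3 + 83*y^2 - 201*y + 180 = (y - 3)*(y^3 - 12*y^2 + 47*y - 60) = (y - 4)*(y - 3)*(y^2 - 8*y + 15) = (y - 5)*(y - 4)*(y - 3)*(y - 3)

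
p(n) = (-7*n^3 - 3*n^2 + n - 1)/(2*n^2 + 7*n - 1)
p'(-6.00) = 3.45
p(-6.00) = 48.17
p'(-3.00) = 91.88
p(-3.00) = -39.50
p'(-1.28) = 3.53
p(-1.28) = -1.12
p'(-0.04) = 3.44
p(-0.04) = 0.82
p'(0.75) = -1.16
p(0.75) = -0.91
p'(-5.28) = 10.87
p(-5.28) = 52.84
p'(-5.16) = 13.22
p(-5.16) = 54.28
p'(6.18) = -3.09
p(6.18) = -14.85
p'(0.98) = -1.51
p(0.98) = -1.22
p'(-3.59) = 17201.37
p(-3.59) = -793.17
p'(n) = (-4*n - 7)*(-7*n^3 - 3*n^2 + n - 1)/(2*n^2 + 7*n - 1)^2 + (-21*n^2 - 6*n + 1)/(2*n^2 + 7*n - 1)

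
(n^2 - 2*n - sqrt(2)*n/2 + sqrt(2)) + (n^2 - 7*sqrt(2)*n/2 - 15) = 2*n^2 - 4*sqrt(2)*n - 2*n - 15 + sqrt(2)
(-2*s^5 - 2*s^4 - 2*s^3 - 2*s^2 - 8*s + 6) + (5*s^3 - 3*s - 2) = -2*s^5 - 2*s^4 + 3*s^3 - 2*s^2 - 11*s + 4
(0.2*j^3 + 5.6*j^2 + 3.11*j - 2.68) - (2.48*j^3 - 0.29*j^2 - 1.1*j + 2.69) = -2.28*j^3 + 5.89*j^2 + 4.21*j - 5.37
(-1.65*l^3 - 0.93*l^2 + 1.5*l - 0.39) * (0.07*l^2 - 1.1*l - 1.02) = -0.1155*l^5 + 1.7499*l^4 + 2.811*l^3 - 0.7287*l^2 - 1.101*l + 0.3978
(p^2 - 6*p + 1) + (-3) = p^2 - 6*p - 2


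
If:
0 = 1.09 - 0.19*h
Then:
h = 5.74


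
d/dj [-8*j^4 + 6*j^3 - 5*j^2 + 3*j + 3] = -32*j^3 + 18*j^2 - 10*j + 3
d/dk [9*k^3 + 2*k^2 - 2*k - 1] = 27*k^2 + 4*k - 2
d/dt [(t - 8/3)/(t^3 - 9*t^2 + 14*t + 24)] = (-6*t^3 + 51*t^2 - 144*t + 184)/(3*(t^6 - 18*t^5 + 109*t^4 - 204*t^3 - 236*t^2 + 672*t + 576))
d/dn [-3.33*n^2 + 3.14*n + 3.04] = 3.14 - 6.66*n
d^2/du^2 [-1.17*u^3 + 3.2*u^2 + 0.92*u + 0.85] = 6.4 - 7.02*u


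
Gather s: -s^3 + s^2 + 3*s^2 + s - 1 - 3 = -s^3 + 4*s^2 + s - 4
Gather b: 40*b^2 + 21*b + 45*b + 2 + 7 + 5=40*b^2 + 66*b + 14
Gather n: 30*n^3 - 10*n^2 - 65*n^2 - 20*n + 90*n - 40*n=30*n^3 - 75*n^2 + 30*n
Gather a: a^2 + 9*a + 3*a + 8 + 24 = a^2 + 12*a + 32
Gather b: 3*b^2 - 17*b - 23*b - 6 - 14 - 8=3*b^2 - 40*b - 28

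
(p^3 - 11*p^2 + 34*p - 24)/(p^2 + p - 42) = (p^2 - 5*p + 4)/(p + 7)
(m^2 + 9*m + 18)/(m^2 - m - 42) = (m + 3)/(m - 7)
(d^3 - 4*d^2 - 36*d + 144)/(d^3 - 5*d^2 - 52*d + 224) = (d^2 - 36)/(d^2 - d - 56)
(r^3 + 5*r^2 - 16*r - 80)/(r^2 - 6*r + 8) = (r^2 + 9*r + 20)/(r - 2)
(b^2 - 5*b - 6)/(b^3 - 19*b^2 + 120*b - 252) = (b + 1)/(b^2 - 13*b + 42)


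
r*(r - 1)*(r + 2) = r^3 + r^2 - 2*r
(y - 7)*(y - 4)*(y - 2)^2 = y^4 - 15*y^3 + 76*y^2 - 156*y + 112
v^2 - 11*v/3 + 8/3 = (v - 8/3)*(v - 1)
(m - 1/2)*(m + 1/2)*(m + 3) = m^3 + 3*m^2 - m/4 - 3/4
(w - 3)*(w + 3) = w^2 - 9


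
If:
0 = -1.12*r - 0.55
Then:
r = -0.49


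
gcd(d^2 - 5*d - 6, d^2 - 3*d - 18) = d - 6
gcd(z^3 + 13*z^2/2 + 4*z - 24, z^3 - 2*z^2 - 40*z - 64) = z + 4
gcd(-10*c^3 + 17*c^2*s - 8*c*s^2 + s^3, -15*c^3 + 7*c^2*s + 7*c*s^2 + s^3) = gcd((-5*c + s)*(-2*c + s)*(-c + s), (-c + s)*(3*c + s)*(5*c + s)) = -c + s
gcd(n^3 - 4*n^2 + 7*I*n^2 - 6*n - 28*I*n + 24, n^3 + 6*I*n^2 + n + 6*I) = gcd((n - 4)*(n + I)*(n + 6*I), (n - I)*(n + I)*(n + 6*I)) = n^2 + 7*I*n - 6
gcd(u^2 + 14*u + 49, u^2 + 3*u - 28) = u + 7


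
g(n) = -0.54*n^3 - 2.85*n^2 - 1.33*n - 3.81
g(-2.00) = -8.23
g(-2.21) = -8.96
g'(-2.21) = 3.35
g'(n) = -1.62*n^2 - 5.7*n - 1.33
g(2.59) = -35.75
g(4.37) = -109.11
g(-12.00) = 534.87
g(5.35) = -175.19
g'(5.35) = -78.19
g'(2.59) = -26.96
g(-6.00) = 18.21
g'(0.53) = -4.81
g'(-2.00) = 3.59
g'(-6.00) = -25.45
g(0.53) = -5.40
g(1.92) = -20.69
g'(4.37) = -57.18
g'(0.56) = -5.03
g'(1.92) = -18.25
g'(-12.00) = -166.21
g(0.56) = -5.54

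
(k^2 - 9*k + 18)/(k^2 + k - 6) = (k^2 - 9*k + 18)/(k^2 + k - 6)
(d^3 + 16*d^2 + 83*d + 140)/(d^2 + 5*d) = d + 11 + 28/d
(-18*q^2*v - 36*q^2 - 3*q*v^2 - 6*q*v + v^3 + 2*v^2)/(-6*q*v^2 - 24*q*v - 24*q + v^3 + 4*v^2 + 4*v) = (3*q + v)/(v + 2)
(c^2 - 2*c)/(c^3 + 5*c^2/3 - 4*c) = 3*(c - 2)/(3*c^2 + 5*c - 12)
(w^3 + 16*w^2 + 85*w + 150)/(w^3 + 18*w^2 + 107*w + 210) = (w + 5)/(w + 7)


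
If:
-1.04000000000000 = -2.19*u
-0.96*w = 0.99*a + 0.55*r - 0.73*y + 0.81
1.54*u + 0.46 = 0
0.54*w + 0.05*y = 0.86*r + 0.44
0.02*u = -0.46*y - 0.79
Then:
No Solution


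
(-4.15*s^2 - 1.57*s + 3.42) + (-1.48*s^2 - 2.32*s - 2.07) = -5.63*s^2 - 3.89*s + 1.35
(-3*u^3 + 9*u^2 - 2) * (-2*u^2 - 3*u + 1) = 6*u^5 - 9*u^4 - 30*u^3 + 13*u^2 + 6*u - 2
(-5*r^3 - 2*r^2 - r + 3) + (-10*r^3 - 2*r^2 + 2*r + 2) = -15*r^3 - 4*r^2 + r + 5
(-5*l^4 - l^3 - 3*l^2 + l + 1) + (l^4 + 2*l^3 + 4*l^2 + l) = -4*l^4 + l^3 + l^2 + 2*l + 1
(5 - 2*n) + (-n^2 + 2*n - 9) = -n^2 - 4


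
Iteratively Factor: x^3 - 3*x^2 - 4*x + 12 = (x + 2)*(x^2 - 5*x + 6) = (x - 3)*(x + 2)*(x - 2)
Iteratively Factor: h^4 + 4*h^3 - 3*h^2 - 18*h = (h + 3)*(h^3 + h^2 - 6*h) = (h + 3)^2*(h^2 - 2*h) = h*(h + 3)^2*(h - 2)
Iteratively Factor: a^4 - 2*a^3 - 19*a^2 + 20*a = (a)*(a^3 - 2*a^2 - 19*a + 20) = a*(a + 4)*(a^2 - 6*a + 5) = a*(a - 5)*(a + 4)*(a - 1)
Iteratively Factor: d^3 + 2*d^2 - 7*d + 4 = (d - 1)*(d^2 + 3*d - 4) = (d - 1)^2*(d + 4)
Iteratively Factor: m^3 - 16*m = (m)*(m^2 - 16) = m*(m - 4)*(m + 4)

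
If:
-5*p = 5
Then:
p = -1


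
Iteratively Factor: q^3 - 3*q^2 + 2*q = (q - 2)*(q^2 - q) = q*(q - 2)*(q - 1)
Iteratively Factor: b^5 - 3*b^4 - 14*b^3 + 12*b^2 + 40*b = (b + 2)*(b^4 - 5*b^3 - 4*b^2 + 20*b) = b*(b + 2)*(b^3 - 5*b^2 - 4*b + 20) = b*(b + 2)^2*(b^2 - 7*b + 10) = b*(b - 5)*(b + 2)^2*(b - 2)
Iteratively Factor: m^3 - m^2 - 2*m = (m + 1)*(m^2 - 2*m) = (m - 2)*(m + 1)*(m)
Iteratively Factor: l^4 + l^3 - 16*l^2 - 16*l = (l - 4)*(l^3 + 5*l^2 + 4*l) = (l - 4)*(l + 4)*(l^2 + l) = (l - 4)*(l + 1)*(l + 4)*(l)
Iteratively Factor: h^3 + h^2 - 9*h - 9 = (h + 3)*(h^2 - 2*h - 3) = (h - 3)*(h + 3)*(h + 1)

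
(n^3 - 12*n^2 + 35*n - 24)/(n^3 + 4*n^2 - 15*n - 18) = (n^2 - 9*n + 8)/(n^2 + 7*n + 6)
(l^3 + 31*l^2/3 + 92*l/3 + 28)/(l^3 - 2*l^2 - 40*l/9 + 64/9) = 3*(3*l^2 + 25*l + 42)/(9*l^2 - 36*l + 32)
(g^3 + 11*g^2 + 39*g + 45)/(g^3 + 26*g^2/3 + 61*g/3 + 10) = 3*(g + 3)/(3*g + 2)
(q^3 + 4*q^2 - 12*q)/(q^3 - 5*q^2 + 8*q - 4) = q*(q + 6)/(q^2 - 3*q + 2)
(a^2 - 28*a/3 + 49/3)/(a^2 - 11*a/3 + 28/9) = 3*(a - 7)/(3*a - 4)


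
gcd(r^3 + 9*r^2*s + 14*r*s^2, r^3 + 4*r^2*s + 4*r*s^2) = r^2 + 2*r*s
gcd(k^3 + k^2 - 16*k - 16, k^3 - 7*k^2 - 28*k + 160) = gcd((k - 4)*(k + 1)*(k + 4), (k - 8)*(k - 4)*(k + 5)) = k - 4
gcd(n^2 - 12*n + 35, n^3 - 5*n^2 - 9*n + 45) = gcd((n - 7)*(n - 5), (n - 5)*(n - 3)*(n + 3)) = n - 5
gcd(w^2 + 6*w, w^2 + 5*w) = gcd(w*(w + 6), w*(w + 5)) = w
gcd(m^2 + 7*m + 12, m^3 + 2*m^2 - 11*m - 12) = m + 4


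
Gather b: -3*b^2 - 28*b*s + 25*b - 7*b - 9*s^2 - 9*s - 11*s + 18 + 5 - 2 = -3*b^2 + b*(18 - 28*s) - 9*s^2 - 20*s + 21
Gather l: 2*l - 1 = 2*l - 1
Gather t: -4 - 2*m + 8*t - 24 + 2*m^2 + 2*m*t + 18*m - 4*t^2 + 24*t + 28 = 2*m^2 + 16*m - 4*t^2 + t*(2*m + 32)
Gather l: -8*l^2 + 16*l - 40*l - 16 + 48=-8*l^2 - 24*l + 32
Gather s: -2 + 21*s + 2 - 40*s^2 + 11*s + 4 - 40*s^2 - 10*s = -80*s^2 + 22*s + 4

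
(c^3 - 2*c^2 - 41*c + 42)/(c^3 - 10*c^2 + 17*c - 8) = (c^2 - c - 42)/(c^2 - 9*c + 8)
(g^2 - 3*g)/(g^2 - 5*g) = (g - 3)/(g - 5)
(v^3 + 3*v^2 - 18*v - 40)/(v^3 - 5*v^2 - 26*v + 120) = (v + 2)/(v - 6)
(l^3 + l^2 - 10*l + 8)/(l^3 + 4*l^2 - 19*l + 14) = (l + 4)/(l + 7)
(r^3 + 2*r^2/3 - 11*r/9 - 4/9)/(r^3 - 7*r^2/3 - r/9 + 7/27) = 3*(3*r^2 + r - 4)/(9*r^2 - 24*r + 7)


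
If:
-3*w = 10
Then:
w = -10/3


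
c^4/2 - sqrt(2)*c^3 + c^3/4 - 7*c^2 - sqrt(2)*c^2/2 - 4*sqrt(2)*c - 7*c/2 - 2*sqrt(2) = (c/2 + sqrt(2)/2)*(c + 1/2)*(c - 4*sqrt(2))*(c + sqrt(2))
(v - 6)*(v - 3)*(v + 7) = v^3 - 2*v^2 - 45*v + 126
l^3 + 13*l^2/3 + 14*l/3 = l*(l + 2)*(l + 7/3)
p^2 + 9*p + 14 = (p + 2)*(p + 7)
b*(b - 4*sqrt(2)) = b^2 - 4*sqrt(2)*b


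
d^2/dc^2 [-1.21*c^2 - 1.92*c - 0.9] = -2.42000000000000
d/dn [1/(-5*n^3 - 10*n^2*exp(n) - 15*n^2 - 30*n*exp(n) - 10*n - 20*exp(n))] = (2*n^2*exp(n) + 3*n^2 + 10*n*exp(n) + 6*n + 10*exp(n) + 2)/(5*(n^3 + 2*n^2*exp(n) + 3*n^2 + 6*n*exp(n) + 2*n + 4*exp(n))^2)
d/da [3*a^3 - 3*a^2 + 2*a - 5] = 9*a^2 - 6*a + 2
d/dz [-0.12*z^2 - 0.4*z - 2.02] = -0.24*z - 0.4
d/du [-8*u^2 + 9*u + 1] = 9 - 16*u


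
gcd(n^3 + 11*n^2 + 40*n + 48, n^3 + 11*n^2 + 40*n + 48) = n^3 + 11*n^2 + 40*n + 48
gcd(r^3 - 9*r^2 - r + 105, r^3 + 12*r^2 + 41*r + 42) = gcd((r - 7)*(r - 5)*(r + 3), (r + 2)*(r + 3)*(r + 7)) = r + 3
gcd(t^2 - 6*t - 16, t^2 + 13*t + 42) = 1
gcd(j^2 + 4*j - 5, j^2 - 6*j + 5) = j - 1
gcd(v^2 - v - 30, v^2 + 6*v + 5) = v + 5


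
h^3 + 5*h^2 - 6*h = h*(h - 1)*(h + 6)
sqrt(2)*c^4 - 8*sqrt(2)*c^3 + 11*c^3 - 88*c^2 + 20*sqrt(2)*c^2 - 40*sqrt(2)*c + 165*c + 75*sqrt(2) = (c - 5)*(c - 3)*(c + 5*sqrt(2))*(sqrt(2)*c + 1)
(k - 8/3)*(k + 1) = k^2 - 5*k/3 - 8/3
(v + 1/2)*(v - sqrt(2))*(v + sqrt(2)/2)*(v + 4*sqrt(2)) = v^4 + v^3/2 + 7*sqrt(2)*v^3/2 - 5*v^2 + 7*sqrt(2)*v^2/4 - 4*sqrt(2)*v - 5*v/2 - 2*sqrt(2)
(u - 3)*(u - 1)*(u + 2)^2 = u^4 - 9*u^2 - 4*u + 12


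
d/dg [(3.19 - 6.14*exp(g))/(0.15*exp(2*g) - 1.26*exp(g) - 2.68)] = (0.921*exp(2*g) - 0.957000000000001*exp(g) + 20.4746)*exp(g)/(0.0225*exp(4*g) - 0.378*exp(3*g) + 0.7836*exp(2*g) + 6.7536*exp(g) + 7.1824)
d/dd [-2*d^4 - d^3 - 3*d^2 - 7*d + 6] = -8*d^3 - 3*d^2 - 6*d - 7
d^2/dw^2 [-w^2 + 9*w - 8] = -2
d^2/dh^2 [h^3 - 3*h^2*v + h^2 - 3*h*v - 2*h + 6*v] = 6*h - 6*v + 2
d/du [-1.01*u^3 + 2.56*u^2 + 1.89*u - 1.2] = -3.03*u^2 + 5.12*u + 1.89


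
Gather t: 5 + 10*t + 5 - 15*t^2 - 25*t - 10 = -15*t^2 - 15*t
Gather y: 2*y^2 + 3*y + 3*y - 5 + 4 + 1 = 2*y^2 + 6*y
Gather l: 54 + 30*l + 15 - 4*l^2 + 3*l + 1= -4*l^2 + 33*l + 70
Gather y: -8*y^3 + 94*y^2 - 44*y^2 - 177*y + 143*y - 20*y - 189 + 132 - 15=-8*y^3 + 50*y^2 - 54*y - 72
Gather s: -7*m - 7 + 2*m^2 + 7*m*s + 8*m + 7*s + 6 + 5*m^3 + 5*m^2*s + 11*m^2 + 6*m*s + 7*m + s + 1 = 5*m^3 + 13*m^2 + 8*m + s*(5*m^2 + 13*m + 8)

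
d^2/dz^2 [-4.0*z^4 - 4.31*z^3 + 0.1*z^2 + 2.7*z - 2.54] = -48.0*z^2 - 25.86*z + 0.2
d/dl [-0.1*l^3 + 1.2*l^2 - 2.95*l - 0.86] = -0.3*l^2 + 2.4*l - 2.95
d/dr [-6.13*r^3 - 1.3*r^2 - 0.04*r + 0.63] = -18.39*r^2 - 2.6*r - 0.04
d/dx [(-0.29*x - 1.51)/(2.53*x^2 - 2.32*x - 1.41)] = (0.7337*x^2 + 7.6406*x - 3.0943)/(6.4009*x^4 - 11.7392*x^3 - 1.7522*x^2 + 6.5424*x + 1.9881)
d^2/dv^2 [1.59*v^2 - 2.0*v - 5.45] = 3.18000000000000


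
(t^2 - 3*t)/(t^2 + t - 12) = t/(t + 4)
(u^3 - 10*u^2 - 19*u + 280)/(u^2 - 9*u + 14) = (u^2 - 3*u - 40)/(u - 2)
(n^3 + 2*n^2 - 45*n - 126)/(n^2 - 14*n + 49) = (n^2 + 9*n + 18)/(n - 7)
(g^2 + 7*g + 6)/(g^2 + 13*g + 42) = (g + 1)/(g + 7)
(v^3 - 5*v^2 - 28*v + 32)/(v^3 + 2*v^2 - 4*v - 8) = (v^3 - 5*v^2 - 28*v + 32)/(v^3 + 2*v^2 - 4*v - 8)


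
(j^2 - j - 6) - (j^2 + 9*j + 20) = -10*j - 26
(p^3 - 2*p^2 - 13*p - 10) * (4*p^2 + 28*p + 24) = 4*p^5 + 20*p^4 - 84*p^3 - 452*p^2 - 592*p - 240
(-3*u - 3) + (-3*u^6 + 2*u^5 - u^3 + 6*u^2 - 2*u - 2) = -3*u^6 + 2*u^5 - u^3 + 6*u^2 - 5*u - 5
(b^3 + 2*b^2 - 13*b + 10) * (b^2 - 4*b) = b^5 - 2*b^4 - 21*b^3 + 62*b^2 - 40*b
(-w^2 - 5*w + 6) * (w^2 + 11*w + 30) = -w^4 - 16*w^3 - 79*w^2 - 84*w + 180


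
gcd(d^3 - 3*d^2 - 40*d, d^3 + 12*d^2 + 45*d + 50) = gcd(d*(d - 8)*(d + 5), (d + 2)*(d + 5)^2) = d + 5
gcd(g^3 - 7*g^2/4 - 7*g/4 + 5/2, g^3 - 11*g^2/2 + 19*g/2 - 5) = g^2 - 3*g + 2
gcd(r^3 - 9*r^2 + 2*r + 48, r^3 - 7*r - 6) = r^2 - r - 6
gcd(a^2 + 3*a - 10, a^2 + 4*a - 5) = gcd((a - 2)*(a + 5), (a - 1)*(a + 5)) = a + 5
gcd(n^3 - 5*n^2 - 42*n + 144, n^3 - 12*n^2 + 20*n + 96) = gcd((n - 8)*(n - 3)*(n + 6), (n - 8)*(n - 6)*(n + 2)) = n - 8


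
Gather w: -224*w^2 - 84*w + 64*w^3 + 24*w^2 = 64*w^3 - 200*w^2 - 84*w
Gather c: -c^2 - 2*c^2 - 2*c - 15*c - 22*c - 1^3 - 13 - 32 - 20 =-3*c^2 - 39*c - 66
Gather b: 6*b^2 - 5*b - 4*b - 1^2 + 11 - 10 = 6*b^2 - 9*b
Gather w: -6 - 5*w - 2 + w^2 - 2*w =w^2 - 7*w - 8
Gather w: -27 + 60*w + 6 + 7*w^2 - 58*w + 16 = 7*w^2 + 2*w - 5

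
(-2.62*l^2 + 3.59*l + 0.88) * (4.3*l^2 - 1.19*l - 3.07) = -11.266*l^4 + 18.5548*l^3 + 7.5553*l^2 - 12.0685*l - 2.7016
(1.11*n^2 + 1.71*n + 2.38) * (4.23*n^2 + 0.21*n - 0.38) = 4.6953*n^4 + 7.4664*n^3 + 10.0047*n^2 - 0.15*n - 0.9044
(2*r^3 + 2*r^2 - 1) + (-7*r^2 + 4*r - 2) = 2*r^3 - 5*r^2 + 4*r - 3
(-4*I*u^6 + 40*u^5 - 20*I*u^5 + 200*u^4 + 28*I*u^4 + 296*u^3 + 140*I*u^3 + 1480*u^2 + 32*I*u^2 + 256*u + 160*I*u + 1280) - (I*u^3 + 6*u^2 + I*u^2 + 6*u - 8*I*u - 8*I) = -4*I*u^6 + 40*u^5 - 20*I*u^5 + 200*u^4 + 28*I*u^4 + 296*u^3 + 139*I*u^3 + 1474*u^2 + 31*I*u^2 + 250*u + 168*I*u + 1280 + 8*I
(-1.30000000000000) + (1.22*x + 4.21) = 1.22*x + 2.91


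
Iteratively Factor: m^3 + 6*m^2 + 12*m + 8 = (m + 2)*(m^2 + 4*m + 4) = (m + 2)^2*(m + 2)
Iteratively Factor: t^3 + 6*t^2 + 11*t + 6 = (t + 1)*(t^2 + 5*t + 6) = (t + 1)*(t + 3)*(t + 2)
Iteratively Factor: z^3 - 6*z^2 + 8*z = (z - 4)*(z^2 - 2*z) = z*(z - 4)*(z - 2)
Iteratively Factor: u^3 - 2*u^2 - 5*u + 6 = (u + 2)*(u^2 - 4*u + 3) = (u - 1)*(u + 2)*(u - 3)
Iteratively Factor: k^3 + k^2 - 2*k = (k)*(k^2 + k - 2) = k*(k + 2)*(k - 1)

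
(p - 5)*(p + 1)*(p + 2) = p^3 - 2*p^2 - 13*p - 10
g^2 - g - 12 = (g - 4)*(g + 3)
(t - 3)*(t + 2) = t^2 - t - 6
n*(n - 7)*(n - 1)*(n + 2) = n^4 - 6*n^3 - 9*n^2 + 14*n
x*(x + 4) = x^2 + 4*x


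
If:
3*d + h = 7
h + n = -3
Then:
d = n/3 + 10/3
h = -n - 3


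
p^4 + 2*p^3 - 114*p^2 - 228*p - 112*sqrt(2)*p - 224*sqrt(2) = (p + 2)*(p - 8*sqrt(2))*(p + sqrt(2))*(p + 7*sqrt(2))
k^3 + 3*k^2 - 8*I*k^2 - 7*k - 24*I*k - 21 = (k + 3)*(k - 7*I)*(k - I)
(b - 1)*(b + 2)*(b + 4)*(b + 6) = b^4 + 11*b^3 + 32*b^2 + 4*b - 48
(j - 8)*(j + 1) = j^2 - 7*j - 8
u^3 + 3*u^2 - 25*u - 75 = (u - 5)*(u + 3)*(u + 5)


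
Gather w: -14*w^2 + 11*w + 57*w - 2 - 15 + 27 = -14*w^2 + 68*w + 10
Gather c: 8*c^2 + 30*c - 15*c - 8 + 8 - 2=8*c^2 + 15*c - 2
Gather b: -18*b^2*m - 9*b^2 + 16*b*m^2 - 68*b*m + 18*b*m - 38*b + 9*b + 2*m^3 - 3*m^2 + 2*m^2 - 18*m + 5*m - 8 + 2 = b^2*(-18*m - 9) + b*(16*m^2 - 50*m - 29) + 2*m^3 - m^2 - 13*m - 6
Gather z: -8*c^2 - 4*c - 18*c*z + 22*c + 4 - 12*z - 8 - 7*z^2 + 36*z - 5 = -8*c^2 + 18*c - 7*z^2 + z*(24 - 18*c) - 9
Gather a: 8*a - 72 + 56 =8*a - 16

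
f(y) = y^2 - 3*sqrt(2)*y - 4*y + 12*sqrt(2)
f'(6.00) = 3.76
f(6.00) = 3.51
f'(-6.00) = -20.24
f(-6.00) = 102.43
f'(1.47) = -5.30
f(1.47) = 7.01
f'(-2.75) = -13.74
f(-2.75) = 47.20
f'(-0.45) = -9.14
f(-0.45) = 20.88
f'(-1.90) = -12.04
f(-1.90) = 36.24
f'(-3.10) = -14.44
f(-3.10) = 52.13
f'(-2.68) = -13.60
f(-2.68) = 46.24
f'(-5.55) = -19.34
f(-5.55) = 93.52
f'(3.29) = -1.66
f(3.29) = 0.68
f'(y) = 2*y - 3*sqrt(2) - 4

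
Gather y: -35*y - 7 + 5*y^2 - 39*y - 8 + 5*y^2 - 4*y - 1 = 10*y^2 - 78*y - 16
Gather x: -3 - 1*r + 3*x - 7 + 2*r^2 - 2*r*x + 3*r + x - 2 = 2*r^2 + 2*r + x*(4 - 2*r) - 12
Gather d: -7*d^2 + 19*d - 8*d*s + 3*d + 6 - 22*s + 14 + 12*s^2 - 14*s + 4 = -7*d^2 + d*(22 - 8*s) + 12*s^2 - 36*s + 24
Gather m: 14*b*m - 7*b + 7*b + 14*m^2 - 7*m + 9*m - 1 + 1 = 14*m^2 + m*(14*b + 2)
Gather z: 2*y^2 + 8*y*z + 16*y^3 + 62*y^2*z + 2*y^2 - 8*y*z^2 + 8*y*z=16*y^3 + 4*y^2 - 8*y*z^2 + z*(62*y^2 + 16*y)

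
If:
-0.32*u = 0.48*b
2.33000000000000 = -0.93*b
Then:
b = -2.51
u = 3.76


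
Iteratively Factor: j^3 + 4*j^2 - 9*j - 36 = (j + 3)*(j^2 + j - 12) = (j - 3)*(j + 3)*(j + 4)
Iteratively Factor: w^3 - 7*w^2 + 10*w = (w - 2)*(w^2 - 5*w) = w*(w - 2)*(w - 5)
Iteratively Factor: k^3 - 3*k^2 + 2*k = (k)*(k^2 - 3*k + 2) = k*(k - 1)*(k - 2)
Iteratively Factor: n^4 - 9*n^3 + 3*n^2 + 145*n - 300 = (n - 5)*(n^3 - 4*n^2 - 17*n + 60) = (n - 5)*(n - 3)*(n^2 - n - 20) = (n - 5)^2*(n - 3)*(n + 4)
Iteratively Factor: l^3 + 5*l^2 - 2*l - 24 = (l + 4)*(l^2 + l - 6) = (l - 2)*(l + 4)*(l + 3)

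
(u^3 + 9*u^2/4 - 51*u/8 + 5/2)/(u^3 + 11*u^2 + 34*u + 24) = (8*u^2 - 14*u + 5)/(8*(u^2 + 7*u + 6))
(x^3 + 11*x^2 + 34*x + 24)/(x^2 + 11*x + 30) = (x^2 + 5*x + 4)/(x + 5)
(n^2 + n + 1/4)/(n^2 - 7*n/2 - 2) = (n + 1/2)/(n - 4)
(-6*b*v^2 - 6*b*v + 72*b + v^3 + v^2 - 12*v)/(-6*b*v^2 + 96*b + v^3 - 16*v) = (v - 3)/(v - 4)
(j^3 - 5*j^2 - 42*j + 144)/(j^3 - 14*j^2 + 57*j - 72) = (j + 6)/(j - 3)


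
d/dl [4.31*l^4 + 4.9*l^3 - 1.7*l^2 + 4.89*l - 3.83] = 17.24*l^3 + 14.7*l^2 - 3.4*l + 4.89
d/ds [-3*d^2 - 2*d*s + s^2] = -2*d + 2*s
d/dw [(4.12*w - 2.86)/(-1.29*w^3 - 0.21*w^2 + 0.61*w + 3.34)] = (10.6296*w^3 - 10.203*w^2 - 1.2012*w + 15.5054)/(1.6641*w^6 + 0.5418*w^5 - 1.5297*w^4 - 8.8734*w^3 - 1.0307*w^2 + 4.0748*w + 11.1556)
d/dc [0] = 0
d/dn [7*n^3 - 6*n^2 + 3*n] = 21*n^2 - 12*n + 3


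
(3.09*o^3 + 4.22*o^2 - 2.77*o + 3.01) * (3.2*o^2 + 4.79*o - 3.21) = 9.888*o^5 + 28.3051*o^4 + 1.4309*o^3 - 17.1825*o^2 + 23.3096*o - 9.6621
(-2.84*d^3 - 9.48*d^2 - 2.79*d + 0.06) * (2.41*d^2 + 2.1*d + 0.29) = -6.8444*d^5 - 28.8108*d^4 - 27.4555*d^3 - 8.4636*d^2 - 0.6831*d + 0.0174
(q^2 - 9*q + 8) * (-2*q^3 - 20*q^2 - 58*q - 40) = -2*q^5 - 2*q^4 + 106*q^3 + 322*q^2 - 104*q - 320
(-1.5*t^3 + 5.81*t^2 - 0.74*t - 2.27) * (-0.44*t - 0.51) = 0.66*t^4 - 1.7914*t^3 - 2.6375*t^2 + 1.3762*t + 1.1577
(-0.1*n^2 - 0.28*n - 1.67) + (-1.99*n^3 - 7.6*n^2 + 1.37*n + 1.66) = -1.99*n^3 - 7.7*n^2 + 1.09*n - 0.01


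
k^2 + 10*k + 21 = (k + 3)*(k + 7)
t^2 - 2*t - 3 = (t - 3)*(t + 1)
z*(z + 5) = z^2 + 5*z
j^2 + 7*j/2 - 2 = (j - 1/2)*(j + 4)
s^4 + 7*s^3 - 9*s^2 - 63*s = s*(s - 3)*(s + 3)*(s + 7)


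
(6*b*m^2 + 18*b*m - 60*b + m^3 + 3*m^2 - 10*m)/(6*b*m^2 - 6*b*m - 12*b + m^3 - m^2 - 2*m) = (m + 5)/(m + 1)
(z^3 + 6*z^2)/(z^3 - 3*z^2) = (z + 6)/(z - 3)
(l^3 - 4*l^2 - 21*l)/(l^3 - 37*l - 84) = l/(l + 4)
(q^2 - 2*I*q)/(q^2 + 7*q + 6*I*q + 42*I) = q*(q - 2*I)/(q^2 + q*(7 + 6*I) + 42*I)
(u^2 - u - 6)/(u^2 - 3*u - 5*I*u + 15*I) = (u + 2)/(u - 5*I)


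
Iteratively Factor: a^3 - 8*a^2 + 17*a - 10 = (a - 2)*(a^2 - 6*a + 5) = (a - 2)*(a - 1)*(a - 5)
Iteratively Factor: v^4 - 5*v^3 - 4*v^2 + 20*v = (v + 2)*(v^3 - 7*v^2 + 10*v) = (v - 2)*(v + 2)*(v^2 - 5*v) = v*(v - 2)*(v + 2)*(v - 5)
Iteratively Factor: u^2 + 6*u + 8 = (u + 2)*(u + 4)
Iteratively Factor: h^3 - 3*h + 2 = (h - 1)*(h^2 + h - 2) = (h - 1)^2*(h + 2)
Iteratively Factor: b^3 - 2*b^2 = (b)*(b^2 - 2*b) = b^2*(b - 2)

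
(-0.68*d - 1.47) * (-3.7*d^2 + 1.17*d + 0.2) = 2.516*d^3 + 4.6434*d^2 - 1.8559*d - 0.294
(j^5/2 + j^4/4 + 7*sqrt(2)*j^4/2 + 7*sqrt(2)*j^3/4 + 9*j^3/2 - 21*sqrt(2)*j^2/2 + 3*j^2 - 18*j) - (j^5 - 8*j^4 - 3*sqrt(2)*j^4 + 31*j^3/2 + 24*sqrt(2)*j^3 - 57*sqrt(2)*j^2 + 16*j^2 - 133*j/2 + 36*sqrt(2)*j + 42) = -j^5/2 + 33*j^4/4 + 13*sqrt(2)*j^4/2 - 89*sqrt(2)*j^3/4 - 11*j^3 - 13*j^2 + 93*sqrt(2)*j^2/2 - 36*sqrt(2)*j + 97*j/2 - 42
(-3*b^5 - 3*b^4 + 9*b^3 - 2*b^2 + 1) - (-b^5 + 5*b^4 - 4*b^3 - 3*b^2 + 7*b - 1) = -2*b^5 - 8*b^4 + 13*b^3 + b^2 - 7*b + 2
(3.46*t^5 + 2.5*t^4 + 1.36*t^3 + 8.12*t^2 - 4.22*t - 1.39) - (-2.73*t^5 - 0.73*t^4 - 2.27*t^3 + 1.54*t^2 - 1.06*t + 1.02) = 6.19*t^5 + 3.23*t^4 + 3.63*t^3 + 6.58*t^2 - 3.16*t - 2.41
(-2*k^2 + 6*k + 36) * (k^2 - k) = -2*k^4 + 8*k^3 + 30*k^2 - 36*k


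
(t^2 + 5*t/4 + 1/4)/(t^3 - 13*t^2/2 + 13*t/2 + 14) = (4*t + 1)/(2*(2*t^2 - 15*t + 28))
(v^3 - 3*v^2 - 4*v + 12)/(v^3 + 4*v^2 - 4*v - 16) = (v - 3)/(v + 4)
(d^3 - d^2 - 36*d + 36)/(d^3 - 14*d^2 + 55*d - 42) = (d + 6)/(d - 7)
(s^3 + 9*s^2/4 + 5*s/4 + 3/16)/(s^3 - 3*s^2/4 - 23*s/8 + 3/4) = (8*s^2 + 6*s + 1)/(2*(4*s^2 - 9*s + 2))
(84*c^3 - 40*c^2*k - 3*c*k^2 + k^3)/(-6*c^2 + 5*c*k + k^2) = (-14*c^2 + 9*c*k - k^2)/(c - k)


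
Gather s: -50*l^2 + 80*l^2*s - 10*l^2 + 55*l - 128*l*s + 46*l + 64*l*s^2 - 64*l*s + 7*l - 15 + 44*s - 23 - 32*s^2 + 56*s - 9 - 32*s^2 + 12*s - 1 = -60*l^2 + 108*l + s^2*(64*l - 64) + s*(80*l^2 - 192*l + 112) - 48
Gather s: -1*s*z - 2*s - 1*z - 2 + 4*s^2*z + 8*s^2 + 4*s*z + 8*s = s^2*(4*z + 8) + s*(3*z + 6) - z - 2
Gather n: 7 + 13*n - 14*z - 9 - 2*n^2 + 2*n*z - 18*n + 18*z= -2*n^2 + n*(2*z - 5) + 4*z - 2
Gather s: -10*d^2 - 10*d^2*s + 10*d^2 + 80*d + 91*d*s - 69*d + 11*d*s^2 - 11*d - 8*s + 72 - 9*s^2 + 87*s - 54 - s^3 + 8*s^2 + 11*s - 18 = -s^3 + s^2*(11*d - 1) + s*(-10*d^2 + 91*d + 90)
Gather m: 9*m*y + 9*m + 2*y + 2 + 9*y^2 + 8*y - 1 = m*(9*y + 9) + 9*y^2 + 10*y + 1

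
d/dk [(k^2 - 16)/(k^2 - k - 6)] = (-k^2 + 20*k - 16)/(k^4 - 2*k^3 - 11*k^2 + 12*k + 36)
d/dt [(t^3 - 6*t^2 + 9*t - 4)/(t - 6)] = 2*(t^3 - 12*t^2 + 36*t - 25)/(t^2 - 12*t + 36)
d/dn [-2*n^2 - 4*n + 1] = -4*n - 4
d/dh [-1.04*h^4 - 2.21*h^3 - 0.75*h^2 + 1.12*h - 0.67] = -4.16*h^3 - 6.63*h^2 - 1.5*h + 1.12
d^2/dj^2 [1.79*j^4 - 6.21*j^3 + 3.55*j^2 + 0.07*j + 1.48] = 21.48*j^2 - 37.26*j + 7.1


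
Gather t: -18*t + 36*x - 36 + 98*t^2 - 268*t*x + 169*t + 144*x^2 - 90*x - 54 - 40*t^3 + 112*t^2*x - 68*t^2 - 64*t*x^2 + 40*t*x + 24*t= -40*t^3 + t^2*(112*x + 30) + t*(-64*x^2 - 228*x + 175) + 144*x^2 - 54*x - 90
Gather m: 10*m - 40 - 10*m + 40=0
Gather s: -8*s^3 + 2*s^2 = -8*s^3 + 2*s^2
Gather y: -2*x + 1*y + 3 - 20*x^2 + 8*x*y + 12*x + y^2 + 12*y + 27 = -20*x^2 + 10*x + y^2 + y*(8*x + 13) + 30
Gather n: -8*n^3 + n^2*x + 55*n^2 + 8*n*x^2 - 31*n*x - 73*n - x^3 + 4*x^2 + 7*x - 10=-8*n^3 + n^2*(x + 55) + n*(8*x^2 - 31*x - 73) - x^3 + 4*x^2 + 7*x - 10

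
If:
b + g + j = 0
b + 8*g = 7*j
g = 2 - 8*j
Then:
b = -15/32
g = 1/4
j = 7/32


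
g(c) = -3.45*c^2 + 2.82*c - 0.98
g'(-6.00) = 44.22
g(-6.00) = -142.10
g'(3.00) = -17.88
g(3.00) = -23.57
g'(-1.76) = 14.96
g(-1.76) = -16.63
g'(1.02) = -4.22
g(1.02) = -1.69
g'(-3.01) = 23.59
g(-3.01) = -40.73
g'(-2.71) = 21.52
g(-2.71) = -33.96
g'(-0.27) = 4.68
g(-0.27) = -1.99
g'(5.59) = -35.75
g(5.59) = -93.02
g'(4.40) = -27.54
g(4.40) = -55.36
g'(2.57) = -14.91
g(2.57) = -16.52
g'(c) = 2.82 - 6.9*c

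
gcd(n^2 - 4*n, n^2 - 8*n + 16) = n - 4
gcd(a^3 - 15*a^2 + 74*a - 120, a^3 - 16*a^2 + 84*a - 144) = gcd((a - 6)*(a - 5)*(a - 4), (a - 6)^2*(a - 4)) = a^2 - 10*a + 24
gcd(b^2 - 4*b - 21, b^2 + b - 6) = b + 3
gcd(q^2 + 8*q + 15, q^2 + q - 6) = q + 3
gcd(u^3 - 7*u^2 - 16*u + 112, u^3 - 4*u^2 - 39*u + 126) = u - 7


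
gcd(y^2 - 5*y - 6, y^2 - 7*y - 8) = y + 1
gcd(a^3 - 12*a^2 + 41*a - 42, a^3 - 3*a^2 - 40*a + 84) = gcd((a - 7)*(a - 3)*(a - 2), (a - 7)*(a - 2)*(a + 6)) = a^2 - 9*a + 14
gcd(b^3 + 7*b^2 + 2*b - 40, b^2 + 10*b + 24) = b + 4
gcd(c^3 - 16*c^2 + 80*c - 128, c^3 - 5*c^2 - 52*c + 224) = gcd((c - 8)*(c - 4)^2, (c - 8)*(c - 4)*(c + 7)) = c^2 - 12*c + 32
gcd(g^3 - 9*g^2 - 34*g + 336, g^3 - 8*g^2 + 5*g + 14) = g - 7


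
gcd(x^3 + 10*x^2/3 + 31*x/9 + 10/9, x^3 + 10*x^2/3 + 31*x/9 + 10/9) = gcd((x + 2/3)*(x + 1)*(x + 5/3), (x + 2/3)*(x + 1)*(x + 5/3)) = x^3 + 10*x^2/3 + 31*x/9 + 10/9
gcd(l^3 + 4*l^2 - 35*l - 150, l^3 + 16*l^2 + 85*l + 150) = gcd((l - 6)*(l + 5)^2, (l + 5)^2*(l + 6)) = l^2 + 10*l + 25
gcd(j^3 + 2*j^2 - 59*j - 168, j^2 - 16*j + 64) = j - 8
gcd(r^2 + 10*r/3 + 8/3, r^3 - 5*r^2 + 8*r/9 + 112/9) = r + 4/3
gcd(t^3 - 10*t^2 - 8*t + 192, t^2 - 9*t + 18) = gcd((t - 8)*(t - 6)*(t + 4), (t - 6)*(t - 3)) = t - 6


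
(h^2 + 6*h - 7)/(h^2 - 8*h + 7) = (h + 7)/(h - 7)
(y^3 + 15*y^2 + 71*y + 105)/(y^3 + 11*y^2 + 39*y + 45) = (y + 7)/(y + 3)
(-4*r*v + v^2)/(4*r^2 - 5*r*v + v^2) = -v/(r - v)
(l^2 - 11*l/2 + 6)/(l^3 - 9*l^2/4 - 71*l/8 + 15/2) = 4*(2*l - 3)/(8*l^2 + 14*l - 15)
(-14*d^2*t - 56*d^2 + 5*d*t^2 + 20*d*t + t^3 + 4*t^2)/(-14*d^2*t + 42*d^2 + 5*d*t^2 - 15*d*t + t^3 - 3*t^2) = (t + 4)/(t - 3)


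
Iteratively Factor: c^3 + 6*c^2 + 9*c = (c + 3)*(c^2 + 3*c) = c*(c + 3)*(c + 3)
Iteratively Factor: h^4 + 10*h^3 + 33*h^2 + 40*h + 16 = (h + 1)*(h^3 + 9*h^2 + 24*h + 16) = (h + 1)*(h + 4)*(h^2 + 5*h + 4) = (h + 1)*(h + 4)^2*(h + 1)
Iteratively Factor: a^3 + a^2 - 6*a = (a + 3)*(a^2 - 2*a) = a*(a + 3)*(a - 2)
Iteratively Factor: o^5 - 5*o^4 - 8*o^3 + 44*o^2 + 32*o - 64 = (o - 4)*(o^4 - o^3 - 12*o^2 - 4*o + 16) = (o - 4)*(o - 1)*(o^3 - 12*o - 16) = (o - 4)^2*(o - 1)*(o^2 + 4*o + 4) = (o - 4)^2*(o - 1)*(o + 2)*(o + 2)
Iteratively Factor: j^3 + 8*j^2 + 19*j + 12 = (j + 4)*(j^2 + 4*j + 3) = (j + 3)*(j + 4)*(j + 1)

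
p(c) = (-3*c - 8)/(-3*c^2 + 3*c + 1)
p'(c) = (-3*c - 8)*(6*c - 3)/(-3*c^2 + 3*c + 1)^2 - 3/(-3*c^2 + 3*c + 1)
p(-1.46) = 0.37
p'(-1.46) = 0.75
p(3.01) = 0.99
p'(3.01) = -0.70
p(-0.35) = 16.65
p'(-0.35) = 210.53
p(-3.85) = -0.06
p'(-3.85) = 0.02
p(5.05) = 0.38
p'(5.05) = -0.12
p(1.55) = 8.12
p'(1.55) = -30.93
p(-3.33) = -0.05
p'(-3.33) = 0.05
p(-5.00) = -0.08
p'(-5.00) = 0.00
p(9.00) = 0.16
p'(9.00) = -0.02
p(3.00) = 1.00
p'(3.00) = -0.71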